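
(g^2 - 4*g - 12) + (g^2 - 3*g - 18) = 2*g^2 - 7*g - 30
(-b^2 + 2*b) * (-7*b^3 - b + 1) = 7*b^5 - 14*b^4 + b^3 - 3*b^2 + 2*b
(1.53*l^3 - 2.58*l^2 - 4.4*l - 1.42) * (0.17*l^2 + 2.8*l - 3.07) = 0.2601*l^5 + 3.8454*l^4 - 12.6691*l^3 - 4.6408*l^2 + 9.532*l + 4.3594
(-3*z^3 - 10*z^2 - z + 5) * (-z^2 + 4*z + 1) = 3*z^5 - 2*z^4 - 42*z^3 - 19*z^2 + 19*z + 5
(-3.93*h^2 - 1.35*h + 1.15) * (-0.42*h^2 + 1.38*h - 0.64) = 1.6506*h^4 - 4.8564*h^3 + 0.1692*h^2 + 2.451*h - 0.736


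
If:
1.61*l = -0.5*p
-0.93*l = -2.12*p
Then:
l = 0.00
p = 0.00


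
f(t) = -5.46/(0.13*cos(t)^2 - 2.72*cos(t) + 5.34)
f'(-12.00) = 0.74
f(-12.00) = -1.74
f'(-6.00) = 0.46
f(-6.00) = -1.92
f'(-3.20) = 0.01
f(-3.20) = -0.67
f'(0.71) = 0.80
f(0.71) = -1.63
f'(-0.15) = -0.26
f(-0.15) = -1.97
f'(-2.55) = -0.15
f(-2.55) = -0.71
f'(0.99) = 0.78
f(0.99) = -1.40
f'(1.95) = 0.35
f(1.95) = -0.86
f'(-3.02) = -0.03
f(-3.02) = -0.67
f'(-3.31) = 0.04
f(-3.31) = -0.67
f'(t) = -5.46*(0.26*sin(t)*cos(t) - 2.72*sin(t))/(0.13*cos(t)^2 - 2.72*cos(t) + 5.34)^2 = (14.8512 - 1.4196*cos(t))*sin(t)/(0.13*cos(t)^2 - 2.72*cos(t) + 5.34)^2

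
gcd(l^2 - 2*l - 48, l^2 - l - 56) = l - 8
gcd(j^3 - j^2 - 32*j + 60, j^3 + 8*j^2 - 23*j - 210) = j^2 + j - 30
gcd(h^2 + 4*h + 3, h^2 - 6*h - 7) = h + 1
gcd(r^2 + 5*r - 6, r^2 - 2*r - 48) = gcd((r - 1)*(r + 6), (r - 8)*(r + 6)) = r + 6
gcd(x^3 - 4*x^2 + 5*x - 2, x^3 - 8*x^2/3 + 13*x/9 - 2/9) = x - 2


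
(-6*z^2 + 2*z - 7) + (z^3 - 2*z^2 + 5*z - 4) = z^3 - 8*z^2 + 7*z - 11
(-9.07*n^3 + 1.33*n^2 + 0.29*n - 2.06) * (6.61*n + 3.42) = -59.9527*n^4 - 22.2281*n^3 + 6.4655*n^2 - 12.6248*n - 7.0452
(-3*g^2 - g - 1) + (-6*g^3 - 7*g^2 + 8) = -6*g^3 - 10*g^2 - g + 7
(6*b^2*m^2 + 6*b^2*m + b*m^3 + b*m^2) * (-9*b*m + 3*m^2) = -54*b^3*m^3 - 54*b^3*m^2 + 9*b^2*m^4 + 9*b^2*m^3 + 3*b*m^5 + 3*b*m^4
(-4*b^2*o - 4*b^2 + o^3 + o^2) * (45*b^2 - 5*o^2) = -180*b^4*o - 180*b^4 + 65*b^2*o^3 + 65*b^2*o^2 - 5*o^5 - 5*o^4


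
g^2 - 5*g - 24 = (g - 8)*(g + 3)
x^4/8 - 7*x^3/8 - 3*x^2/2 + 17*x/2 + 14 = (x/4 + 1/2)*(x/2 + 1)*(x - 7)*(x - 4)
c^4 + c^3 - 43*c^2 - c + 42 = (c - 6)*(c - 1)*(c + 1)*(c + 7)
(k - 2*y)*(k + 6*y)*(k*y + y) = k^3*y + 4*k^2*y^2 + k^2*y - 12*k*y^3 + 4*k*y^2 - 12*y^3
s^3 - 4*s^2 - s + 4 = (s - 4)*(s - 1)*(s + 1)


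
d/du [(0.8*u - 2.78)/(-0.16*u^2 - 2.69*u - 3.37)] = (0.128*u^2 - 0.8896*u - 10.1742)/(0.0256*u^4 + 0.8608*u^3 + 8.3145*u^2 + 18.1306*u + 11.3569)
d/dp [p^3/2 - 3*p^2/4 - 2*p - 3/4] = 3*p^2/2 - 3*p/2 - 2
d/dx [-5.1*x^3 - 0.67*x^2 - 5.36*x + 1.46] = -15.3*x^2 - 1.34*x - 5.36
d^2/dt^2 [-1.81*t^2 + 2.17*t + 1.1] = -3.62000000000000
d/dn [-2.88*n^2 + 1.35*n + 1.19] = 1.35 - 5.76*n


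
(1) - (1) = 0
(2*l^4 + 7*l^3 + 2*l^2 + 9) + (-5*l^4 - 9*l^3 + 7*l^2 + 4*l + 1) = -3*l^4 - 2*l^3 + 9*l^2 + 4*l + 10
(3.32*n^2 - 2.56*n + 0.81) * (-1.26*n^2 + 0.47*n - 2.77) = -4.1832*n^4 + 4.786*n^3 - 11.4202*n^2 + 7.4719*n - 2.2437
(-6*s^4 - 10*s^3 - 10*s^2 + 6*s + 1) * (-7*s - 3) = 42*s^5 + 88*s^4 + 100*s^3 - 12*s^2 - 25*s - 3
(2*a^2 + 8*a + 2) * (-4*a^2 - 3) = -8*a^4 - 32*a^3 - 14*a^2 - 24*a - 6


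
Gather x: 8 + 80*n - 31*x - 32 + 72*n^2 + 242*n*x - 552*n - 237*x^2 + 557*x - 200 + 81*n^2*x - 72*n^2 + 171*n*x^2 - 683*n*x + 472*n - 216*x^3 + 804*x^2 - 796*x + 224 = -216*x^3 + x^2*(171*n + 567) + x*(81*n^2 - 441*n - 270)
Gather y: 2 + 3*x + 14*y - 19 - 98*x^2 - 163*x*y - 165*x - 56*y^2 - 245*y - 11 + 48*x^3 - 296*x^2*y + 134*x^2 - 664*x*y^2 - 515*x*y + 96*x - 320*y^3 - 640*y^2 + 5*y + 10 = 48*x^3 + 36*x^2 - 66*x - 320*y^3 + y^2*(-664*x - 696) + y*(-296*x^2 - 678*x - 226) - 18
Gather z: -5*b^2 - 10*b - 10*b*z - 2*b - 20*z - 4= -5*b^2 - 12*b + z*(-10*b - 20) - 4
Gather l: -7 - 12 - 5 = -24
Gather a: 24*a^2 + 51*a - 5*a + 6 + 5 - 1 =24*a^2 + 46*a + 10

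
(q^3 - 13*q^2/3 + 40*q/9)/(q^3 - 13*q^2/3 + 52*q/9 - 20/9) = q*(3*q - 8)/(3*q^2 - 8*q + 4)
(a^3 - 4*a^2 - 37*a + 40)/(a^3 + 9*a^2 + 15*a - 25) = (a - 8)/(a + 5)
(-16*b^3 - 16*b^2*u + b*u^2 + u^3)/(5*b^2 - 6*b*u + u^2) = (-16*b^3 - 16*b^2*u + b*u^2 + u^3)/(5*b^2 - 6*b*u + u^2)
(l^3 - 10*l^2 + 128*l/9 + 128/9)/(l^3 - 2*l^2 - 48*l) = (l^2 - 2*l - 16/9)/(l*(l + 6))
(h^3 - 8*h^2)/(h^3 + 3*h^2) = (h - 8)/(h + 3)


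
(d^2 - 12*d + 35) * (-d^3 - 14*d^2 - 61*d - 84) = -d^5 - 2*d^4 + 72*d^3 + 158*d^2 - 1127*d - 2940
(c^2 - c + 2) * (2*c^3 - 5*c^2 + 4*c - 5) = 2*c^5 - 7*c^4 + 13*c^3 - 19*c^2 + 13*c - 10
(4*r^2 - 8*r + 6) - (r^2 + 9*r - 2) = 3*r^2 - 17*r + 8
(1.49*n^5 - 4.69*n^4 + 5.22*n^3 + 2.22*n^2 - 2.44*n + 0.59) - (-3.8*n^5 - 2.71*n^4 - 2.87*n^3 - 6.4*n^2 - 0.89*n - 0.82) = 5.29*n^5 - 1.98*n^4 + 8.09*n^3 + 8.62*n^2 - 1.55*n + 1.41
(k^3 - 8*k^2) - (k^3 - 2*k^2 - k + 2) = -6*k^2 + k - 2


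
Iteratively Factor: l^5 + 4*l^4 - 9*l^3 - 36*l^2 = (l)*(l^4 + 4*l^3 - 9*l^2 - 36*l) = l*(l + 3)*(l^3 + l^2 - 12*l) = l*(l + 3)*(l + 4)*(l^2 - 3*l) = l*(l - 3)*(l + 3)*(l + 4)*(l)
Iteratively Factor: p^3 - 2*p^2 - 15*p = (p - 5)*(p^2 + 3*p) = p*(p - 5)*(p + 3)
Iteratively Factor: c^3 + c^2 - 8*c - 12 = (c + 2)*(c^2 - c - 6) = (c + 2)^2*(c - 3)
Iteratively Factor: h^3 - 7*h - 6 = (h - 3)*(h^2 + 3*h + 2) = (h - 3)*(h + 1)*(h + 2)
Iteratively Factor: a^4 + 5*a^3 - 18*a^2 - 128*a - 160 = (a - 5)*(a^3 + 10*a^2 + 32*a + 32) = (a - 5)*(a + 4)*(a^2 + 6*a + 8) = (a - 5)*(a + 2)*(a + 4)*(a + 4)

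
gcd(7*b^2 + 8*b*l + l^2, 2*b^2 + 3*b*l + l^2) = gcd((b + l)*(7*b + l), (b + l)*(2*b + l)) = b + l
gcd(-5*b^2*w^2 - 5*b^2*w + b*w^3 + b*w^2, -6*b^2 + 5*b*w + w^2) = 1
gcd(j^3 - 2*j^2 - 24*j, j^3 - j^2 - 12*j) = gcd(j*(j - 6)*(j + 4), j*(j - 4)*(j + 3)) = j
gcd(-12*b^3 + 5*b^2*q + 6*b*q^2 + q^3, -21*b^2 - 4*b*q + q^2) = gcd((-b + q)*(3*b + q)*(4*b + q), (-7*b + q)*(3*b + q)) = 3*b + q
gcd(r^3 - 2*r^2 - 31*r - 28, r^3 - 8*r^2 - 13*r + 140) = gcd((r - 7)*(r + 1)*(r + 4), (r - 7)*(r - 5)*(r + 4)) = r^2 - 3*r - 28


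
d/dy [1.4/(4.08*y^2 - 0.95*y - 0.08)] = (1.33 - 11.424*y)/(-4.08*y^2 + 0.95*y + 0.08)^2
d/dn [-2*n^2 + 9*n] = 9 - 4*n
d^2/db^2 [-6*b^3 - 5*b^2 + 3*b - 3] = -36*b - 10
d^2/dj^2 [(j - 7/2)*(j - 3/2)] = 2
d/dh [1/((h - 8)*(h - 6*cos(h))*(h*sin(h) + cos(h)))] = (-h*(h - 8)*(h - 6*cos(h))*cos(h) + (8 - h)*(h*sin(h) + cos(h))*(6*sin(h) + 1) - (h - 6*cos(h))*(h*sin(h) + cos(h)))/((h - 8)^2*(h - 6*cos(h))^2*(h*sin(h) + cos(h))^2)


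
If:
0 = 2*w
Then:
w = 0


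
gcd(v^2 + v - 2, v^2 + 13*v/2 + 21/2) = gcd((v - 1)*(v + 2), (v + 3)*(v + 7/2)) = 1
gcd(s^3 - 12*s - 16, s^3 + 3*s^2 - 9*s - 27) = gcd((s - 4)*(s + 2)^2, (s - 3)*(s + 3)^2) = 1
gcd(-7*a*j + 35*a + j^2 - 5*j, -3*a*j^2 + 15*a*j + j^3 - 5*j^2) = j - 5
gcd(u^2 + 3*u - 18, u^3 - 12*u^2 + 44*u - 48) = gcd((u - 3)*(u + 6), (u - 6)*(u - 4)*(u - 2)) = 1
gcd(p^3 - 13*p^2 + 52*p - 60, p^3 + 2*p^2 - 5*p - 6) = p - 2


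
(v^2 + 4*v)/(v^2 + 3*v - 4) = v/(v - 1)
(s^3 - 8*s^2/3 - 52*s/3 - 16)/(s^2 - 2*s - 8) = (s^2 - 14*s/3 - 8)/(s - 4)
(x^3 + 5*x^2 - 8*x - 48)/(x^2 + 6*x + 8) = (x^2 + x - 12)/(x + 2)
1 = 1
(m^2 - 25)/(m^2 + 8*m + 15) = (m - 5)/(m + 3)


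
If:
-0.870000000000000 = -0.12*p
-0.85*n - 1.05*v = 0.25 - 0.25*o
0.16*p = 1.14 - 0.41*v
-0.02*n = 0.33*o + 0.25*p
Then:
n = -1.82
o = -5.38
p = 7.25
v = -0.05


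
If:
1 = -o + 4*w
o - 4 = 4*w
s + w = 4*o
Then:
No Solution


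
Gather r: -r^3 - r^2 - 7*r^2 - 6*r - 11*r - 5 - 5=-r^3 - 8*r^2 - 17*r - 10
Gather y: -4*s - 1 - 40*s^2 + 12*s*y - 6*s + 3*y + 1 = -40*s^2 - 10*s + y*(12*s + 3)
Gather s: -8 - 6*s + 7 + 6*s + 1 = 0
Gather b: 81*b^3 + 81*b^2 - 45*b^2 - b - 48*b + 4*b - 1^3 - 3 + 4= 81*b^3 + 36*b^2 - 45*b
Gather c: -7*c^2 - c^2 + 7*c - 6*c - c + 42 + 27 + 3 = 72 - 8*c^2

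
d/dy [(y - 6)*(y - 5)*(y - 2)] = 3*y^2 - 26*y + 52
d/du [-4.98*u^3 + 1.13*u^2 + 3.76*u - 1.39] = -14.94*u^2 + 2.26*u + 3.76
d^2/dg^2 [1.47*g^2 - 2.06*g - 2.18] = 2.94000000000000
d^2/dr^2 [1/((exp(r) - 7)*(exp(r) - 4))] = (4*exp(3*r) - 33*exp(2*r) + 9*exp(r) + 308)*exp(r)/(exp(6*r) - 33*exp(5*r) + 447*exp(4*r) - 3179*exp(3*r) + 12516*exp(2*r) - 25872*exp(r) + 21952)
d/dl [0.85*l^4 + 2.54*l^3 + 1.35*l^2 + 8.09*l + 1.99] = 3.4*l^3 + 7.62*l^2 + 2.7*l + 8.09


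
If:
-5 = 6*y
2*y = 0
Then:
No Solution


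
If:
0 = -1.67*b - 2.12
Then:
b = -1.27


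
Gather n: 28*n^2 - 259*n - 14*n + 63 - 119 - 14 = 28*n^2 - 273*n - 70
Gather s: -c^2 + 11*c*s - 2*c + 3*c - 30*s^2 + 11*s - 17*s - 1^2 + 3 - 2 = -c^2 + c - 30*s^2 + s*(11*c - 6)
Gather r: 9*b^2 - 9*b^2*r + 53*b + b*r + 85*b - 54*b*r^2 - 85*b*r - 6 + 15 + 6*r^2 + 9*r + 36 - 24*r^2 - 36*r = 9*b^2 + 138*b + r^2*(-54*b - 18) + r*(-9*b^2 - 84*b - 27) + 45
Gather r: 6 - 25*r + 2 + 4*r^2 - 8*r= 4*r^2 - 33*r + 8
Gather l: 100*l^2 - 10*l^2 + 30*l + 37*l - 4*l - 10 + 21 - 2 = 90*l^2 + 63*l + 9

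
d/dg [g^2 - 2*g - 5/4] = 2*g - 2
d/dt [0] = 0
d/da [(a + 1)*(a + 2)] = 2*a + 3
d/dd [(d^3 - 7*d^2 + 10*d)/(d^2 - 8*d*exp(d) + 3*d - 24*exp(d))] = (d*(d^2 - 7*d + 10)*(8*d*exp(d) - 2*d + 32*exp(d) - 3) + (3*d^2 - 14*d + 10)*(d^2 - 8*d*exp(d) + 3*d - 24*exp(d)))/(d^2 - 8*d*exp(d) + 3*d - 24*exp(d))^2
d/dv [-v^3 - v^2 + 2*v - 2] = -3*v^2 - 2*v + 2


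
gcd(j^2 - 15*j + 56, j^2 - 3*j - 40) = j - 8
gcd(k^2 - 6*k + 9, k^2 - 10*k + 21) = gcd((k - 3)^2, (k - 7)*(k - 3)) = k - 3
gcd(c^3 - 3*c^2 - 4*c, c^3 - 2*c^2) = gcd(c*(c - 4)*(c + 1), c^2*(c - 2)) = c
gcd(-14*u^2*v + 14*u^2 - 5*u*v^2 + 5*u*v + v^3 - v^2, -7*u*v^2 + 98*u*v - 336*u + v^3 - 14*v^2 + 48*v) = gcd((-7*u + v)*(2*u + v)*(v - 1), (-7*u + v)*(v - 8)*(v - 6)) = 7*u - v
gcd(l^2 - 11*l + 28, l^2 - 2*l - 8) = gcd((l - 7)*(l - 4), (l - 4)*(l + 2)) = l - 4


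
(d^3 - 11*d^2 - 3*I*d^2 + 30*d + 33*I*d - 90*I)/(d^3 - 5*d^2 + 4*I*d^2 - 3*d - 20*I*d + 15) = (d^2 - 3*d*(2 + I) + 18*I)/(d^2 + 4*I*d - 3)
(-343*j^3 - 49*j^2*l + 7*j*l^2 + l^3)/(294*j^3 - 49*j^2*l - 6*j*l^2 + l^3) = (-7*j - l)/(6*j - l)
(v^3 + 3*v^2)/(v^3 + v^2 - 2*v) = v*(v + 3)/(v^2 + v - 2)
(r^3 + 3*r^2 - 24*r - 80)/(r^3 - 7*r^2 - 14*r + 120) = (r + 4)/(r - 6)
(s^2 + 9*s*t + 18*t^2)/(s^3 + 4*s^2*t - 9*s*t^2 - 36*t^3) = (s + 6*t)/(s^2 + s*t - 12*t^2)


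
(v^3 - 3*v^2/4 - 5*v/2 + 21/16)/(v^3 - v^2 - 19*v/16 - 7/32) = 2*(4*v^2 + 4*v - 3)/(8*v^2 + 6*v + 1)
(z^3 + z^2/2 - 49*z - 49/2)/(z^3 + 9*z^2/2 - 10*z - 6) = (z^2 - 49)/(z^2 + 4*z - 12)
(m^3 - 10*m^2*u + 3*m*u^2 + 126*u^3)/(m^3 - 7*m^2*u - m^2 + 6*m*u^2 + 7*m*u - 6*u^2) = (-m^2 + 4*m*u + 21*u^2)/(-m^2 + m*u + m - u)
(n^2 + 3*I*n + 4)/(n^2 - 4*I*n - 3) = (n + 4*I)/(n - 3*I)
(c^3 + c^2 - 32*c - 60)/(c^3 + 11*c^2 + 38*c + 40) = (c - 6)/(c + 4)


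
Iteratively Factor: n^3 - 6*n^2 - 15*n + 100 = (n + 4)*(n^2 - 10*n + 25) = (n - 5)*(n + 4)*(n - 5)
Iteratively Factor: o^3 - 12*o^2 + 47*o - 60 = (o - 5)*(o^2 - 7*o + 12) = (o - 5)*(o - 3)*(o - 4)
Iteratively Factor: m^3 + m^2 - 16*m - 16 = (m - 4)*(m^2 + 5*m + 4) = (m - 4)*(m + 4)*(m + 1)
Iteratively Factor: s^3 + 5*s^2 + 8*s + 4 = (s + 1)*(s^2 + 4*s + 4) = (s + 1)*(s + 2)*(s + 2)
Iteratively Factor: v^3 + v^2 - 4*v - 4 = (v + 2)*(v^2 - v - 2) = (v + 1)*(v + 2)*(v - 2)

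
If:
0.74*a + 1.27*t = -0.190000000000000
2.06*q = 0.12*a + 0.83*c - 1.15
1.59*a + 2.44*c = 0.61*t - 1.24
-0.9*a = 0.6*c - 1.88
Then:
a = 5.24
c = -4.72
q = -2.15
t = -3.20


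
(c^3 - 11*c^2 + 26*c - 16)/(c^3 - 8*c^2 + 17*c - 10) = (c - 8)/(c - 5)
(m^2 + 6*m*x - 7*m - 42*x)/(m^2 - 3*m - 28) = (m + 6*x)/(m + 4)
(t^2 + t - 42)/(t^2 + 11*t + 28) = (t - 6)/(t + 4)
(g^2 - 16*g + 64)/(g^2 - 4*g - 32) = (g - 8)/(g + 4)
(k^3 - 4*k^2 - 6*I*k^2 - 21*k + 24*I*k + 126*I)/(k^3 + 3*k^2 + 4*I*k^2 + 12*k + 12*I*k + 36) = (k^2 - k*(7 + 6*I) + 42*I)/(k^2 + 4*I*k + 12)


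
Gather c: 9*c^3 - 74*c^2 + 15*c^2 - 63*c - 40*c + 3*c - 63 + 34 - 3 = 9*c^3 - 59*c^2 - 100*c - 32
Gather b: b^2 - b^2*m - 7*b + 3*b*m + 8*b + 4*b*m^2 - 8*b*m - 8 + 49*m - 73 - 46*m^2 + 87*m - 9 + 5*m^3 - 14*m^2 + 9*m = b^2*(1 - m) + b*(4*m^2 - 5*m + 1) + 5*m^3 - 60*m^2 + 145*m - 90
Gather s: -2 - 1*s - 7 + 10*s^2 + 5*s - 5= 10*s^2 + 4*s - 14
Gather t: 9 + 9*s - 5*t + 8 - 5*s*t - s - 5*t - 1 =8*s + t*(-5*s - 10) + 16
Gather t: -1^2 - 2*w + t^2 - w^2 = t^2 - w^2 - 2*w - 1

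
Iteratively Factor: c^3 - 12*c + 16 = (c + 4)*(c^2 - 4*c + 4) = (c - 2)*(c + 4)*(c - 2)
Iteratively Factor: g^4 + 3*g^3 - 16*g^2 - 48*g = (g - 4)*(g^3 + 7*g^2 + 12*g) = (g - 4)*(g + 3)*(g^2 + 4*g) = g*(g - 4)*(g + 3)*(g + 4)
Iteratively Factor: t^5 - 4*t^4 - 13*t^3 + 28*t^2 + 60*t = (t - 3)*(t^4 - t^3 - 16*t^2 - 20*t) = (t - 3)*(t + 2)*(t^3 - 3*t^2 - 10*t) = t*(t - 3)*(t + 2)*(t^2 - 3*t - 10) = t*(t - 5)*(t - 3)*(t + 2)*(t + 2)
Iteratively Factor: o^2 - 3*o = (o - 3)*(o)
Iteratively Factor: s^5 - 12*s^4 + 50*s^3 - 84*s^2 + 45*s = (s)*(s^4 - 12*s^3 + 50*s^2 - 84*s + 45) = s*(s - 3)*(s^3 - 9*s^2 + 23*s - 15) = s*(s - 3)*(s - 1)*(s^2 - 8*s + 15) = s*(s - 3)^2*(s - 1)*(s - 5)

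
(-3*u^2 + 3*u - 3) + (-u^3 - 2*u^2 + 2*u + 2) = -u^3 - 5*u^2 + 5*u - 1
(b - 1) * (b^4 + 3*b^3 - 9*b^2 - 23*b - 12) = b^5 + 2*b^4 - 12*b^3 - 14*b^2 + 11*b + 12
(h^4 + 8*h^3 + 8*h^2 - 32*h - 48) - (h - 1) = h^4 + 8*h^3 + 8*h^2 - 33*h - 47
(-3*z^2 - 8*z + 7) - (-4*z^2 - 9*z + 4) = z^2 + z + 3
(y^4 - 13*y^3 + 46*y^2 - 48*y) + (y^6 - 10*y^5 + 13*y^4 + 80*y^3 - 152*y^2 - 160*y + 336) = y^6 - 10*y^5 + 14*y^4 + 67*y^3 - 106*y^2 - 208*y + 336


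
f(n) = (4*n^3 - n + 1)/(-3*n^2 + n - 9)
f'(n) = (6*n - 1)*(4*n^3 - n + 1)/(-3*n^2 + n - 9)^2 + (12*n^2 - 1)/(-3*n^2 + n - 9) = ((1 - 12*n^2)*(3*n^2 - n + 9) + (6*n - 1)*(4*n^3 - n + 1))/(3*n^2 - n + 9)^2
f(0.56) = -0.12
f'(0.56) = -0.26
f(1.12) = -0.47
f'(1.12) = -0.97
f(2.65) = -2.65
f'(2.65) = -1.59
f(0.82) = -0.23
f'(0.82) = -0.60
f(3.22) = -3.56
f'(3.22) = -1.58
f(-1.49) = 0.63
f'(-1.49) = -1.13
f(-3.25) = 3.03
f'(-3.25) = -1.45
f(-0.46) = -0.11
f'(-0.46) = -0.19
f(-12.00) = 15.23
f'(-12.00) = -1.36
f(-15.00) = 19.29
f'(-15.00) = -1.35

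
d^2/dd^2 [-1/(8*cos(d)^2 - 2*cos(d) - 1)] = 2*(128*sin(d)^4 - 82*sin(d)^2 + 29*cos(d) - 6*cos(3*d) - 58)/((2*cos(d) - 1)^3*(4*cos(d) + 1)^3)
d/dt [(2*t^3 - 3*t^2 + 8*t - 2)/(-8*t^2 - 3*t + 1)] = (-16*t^4 - 12*t^3 + 79*t^2 - 38*t + 2)/(64*t^4 + 48*t^3 - 7*t^2 - 6*t + 1)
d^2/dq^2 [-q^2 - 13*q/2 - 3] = -2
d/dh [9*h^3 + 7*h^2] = h*(27*h + 14)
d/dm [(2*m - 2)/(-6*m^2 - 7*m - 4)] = 2*(6*m^2 - 12*m - 11)/(36*m^4 + 84*m^3 + 97*m^2 + 56*m + 16)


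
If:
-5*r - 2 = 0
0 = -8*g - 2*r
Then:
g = 1/10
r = -2/5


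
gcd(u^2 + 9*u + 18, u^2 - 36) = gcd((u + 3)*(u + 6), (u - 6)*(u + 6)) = u + 6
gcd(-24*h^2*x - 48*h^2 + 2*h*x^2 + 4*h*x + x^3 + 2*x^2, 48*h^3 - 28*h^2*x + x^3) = -24*h^2 + 2*h*x + x^2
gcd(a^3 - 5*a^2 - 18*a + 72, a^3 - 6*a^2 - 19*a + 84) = a^2 + a - 12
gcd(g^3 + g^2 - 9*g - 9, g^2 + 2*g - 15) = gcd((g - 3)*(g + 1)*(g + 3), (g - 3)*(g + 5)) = g - 3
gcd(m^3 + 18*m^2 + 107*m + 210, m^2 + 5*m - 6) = m + 6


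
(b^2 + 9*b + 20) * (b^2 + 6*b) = b^4 + 15*b^3 + 74*b^2 + 120*b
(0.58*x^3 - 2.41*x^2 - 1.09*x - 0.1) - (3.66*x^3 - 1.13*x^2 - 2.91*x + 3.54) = -3.08*x^3 - 1.28*x^2 + 1.82*x - 3.64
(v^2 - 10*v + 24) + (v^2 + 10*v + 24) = 2*v^2 + 48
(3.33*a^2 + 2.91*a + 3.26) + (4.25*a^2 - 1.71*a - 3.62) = 7.58*a^2 + 1.2*a - 0.36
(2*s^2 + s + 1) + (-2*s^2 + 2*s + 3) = 3*s + 4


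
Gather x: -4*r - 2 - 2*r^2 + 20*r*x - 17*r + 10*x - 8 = -2*r^2 - 21*r + x*(20*r + 10) - 10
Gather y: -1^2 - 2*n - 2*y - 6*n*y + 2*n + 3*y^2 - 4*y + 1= 3*y^2 + y*(-6*n - 6)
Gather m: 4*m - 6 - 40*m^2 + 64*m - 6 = -40*m^2 + 68*m - 12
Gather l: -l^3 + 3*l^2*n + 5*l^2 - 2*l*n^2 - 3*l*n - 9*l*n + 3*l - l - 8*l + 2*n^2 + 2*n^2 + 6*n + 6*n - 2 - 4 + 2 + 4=-l^3 + l^2*(3*n + 5) + l*(-2*n^2 - 12*n - 6) + 4*n^2 + 12*n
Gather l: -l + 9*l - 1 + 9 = 8*l + 8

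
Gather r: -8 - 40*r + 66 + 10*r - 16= 42 - 30*r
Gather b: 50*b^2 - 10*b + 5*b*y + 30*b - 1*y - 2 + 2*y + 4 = 50*b^2 + b*(5*y + 20) + y + 2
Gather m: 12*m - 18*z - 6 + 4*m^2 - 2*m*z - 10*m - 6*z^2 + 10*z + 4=4*m^2 + m*(2 - 2*z) - 6*z^2 - 8*z - 2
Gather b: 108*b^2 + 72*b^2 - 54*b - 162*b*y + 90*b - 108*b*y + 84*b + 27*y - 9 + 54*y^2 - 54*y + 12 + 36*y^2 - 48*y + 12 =180*b^2 + b*(120 - 270*y) + 90*y^2 - 75*y + 15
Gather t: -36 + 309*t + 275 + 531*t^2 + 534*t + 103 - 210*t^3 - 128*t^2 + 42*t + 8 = -210*t^3 + 403*t^2 + 885*t + 350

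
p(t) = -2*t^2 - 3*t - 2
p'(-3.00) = 9.00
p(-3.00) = -11.00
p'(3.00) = -15.00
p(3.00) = -29.00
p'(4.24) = -19.96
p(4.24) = -50.68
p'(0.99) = -6.96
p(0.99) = -6.93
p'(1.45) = -8.80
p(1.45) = -10.56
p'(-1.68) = 3.72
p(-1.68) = -2.60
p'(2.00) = -11.00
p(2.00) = -16.00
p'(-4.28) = 14.12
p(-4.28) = -25.80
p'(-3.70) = 11.80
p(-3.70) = -18.28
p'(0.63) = -5.52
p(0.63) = -4.68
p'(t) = -4*t - 3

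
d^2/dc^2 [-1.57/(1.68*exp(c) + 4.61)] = (12.159336 - 4.431168*exp(c))*exp(c)/(1.68*exp(c) + 4.61)^3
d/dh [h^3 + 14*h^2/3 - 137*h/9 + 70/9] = 3*h^2 + 28*h/3 - 137/9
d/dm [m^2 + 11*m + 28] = 2*m + 11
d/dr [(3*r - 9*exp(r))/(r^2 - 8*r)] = 3*(r*(1 - 3*exp(r))*(r - 8) - 2*(r - 4)*(r - 3*exp(r)))/(r^2*(r - 8)^2)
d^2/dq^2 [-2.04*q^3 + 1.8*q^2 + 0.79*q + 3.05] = 3.6 - 12.24*q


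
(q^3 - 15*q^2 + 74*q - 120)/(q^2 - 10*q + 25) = (q^2 - 10*q + 24)/(q - 5)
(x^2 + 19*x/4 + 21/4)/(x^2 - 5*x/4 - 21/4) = (x + 3)/(x - 3)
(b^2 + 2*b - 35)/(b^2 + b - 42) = (b - 5)/(b - 6)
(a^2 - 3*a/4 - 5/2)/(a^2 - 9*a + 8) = (4*a^2 - 3*a - 10)/(4*(a^2 - 9*a + 8))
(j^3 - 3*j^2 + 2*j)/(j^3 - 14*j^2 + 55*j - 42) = j*(j - 2)/(j^2 - 13*j + 42)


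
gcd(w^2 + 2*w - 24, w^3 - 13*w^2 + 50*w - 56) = w - 4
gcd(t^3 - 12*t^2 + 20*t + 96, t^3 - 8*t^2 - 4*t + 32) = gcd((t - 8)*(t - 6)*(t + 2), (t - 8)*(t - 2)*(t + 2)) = t^2 - 6*t - 16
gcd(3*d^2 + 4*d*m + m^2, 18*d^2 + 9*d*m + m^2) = 3*d + m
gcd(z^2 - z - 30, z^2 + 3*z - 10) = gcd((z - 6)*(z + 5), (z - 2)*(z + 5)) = z + 5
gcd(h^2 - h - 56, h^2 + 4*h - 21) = h + 7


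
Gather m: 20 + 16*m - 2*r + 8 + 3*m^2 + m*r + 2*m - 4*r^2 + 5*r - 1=3*m^2 + m*(r + 18) - 4*r^2 + 3*r + 27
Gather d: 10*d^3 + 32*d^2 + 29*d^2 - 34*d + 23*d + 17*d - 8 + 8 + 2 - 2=10*d^3 + 61*d^2 + 6*d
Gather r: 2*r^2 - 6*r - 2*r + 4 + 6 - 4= 2*r^2 - 8*r + 6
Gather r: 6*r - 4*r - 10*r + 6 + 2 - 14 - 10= -8*r - 16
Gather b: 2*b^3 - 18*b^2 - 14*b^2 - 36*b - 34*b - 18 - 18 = 2*b^3 - 32*b^2 - 70*b - 36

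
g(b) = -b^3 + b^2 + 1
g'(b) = -3*b^2 + 2*b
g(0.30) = 1.06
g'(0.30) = 0.33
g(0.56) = 1.14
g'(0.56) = 0.18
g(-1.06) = 3.31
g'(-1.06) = -5.49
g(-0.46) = 1.31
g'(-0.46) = -1.55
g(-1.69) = 8.68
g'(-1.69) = -11.95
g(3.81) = -39.79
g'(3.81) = -35.93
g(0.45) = 1.11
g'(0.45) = 0.29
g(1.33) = 0.42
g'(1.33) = -2.65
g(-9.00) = 811.00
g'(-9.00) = -261.00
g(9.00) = -647.00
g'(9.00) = -225.00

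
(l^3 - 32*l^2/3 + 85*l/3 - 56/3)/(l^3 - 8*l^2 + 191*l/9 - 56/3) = 3*(l^2 - 8*l + 7)/(3*l^2 - 16*l + 21)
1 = 1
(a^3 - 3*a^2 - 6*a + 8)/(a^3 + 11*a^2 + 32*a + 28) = (a^2 - 5*a + 4)/(a^2 + 9*a + 14)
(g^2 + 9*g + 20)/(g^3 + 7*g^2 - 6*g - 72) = (g + 5)/(g^2 + 3*g - 18)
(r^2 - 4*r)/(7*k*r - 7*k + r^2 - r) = r*(r - 4)/(7*k*r - 7*k + r^2 - r)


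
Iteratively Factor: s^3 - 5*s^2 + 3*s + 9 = (s - 3)*(s^2 - 2*s - 3) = (s - 3)*(s + 1)*(s - 3)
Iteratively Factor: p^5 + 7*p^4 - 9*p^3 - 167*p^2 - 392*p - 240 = (p + 3)*(p^4 + 4*p^3 - 21*p^2 - 104*p - 80) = (p + 3)*(p + 4)*(p^3 - 21*p - 20) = (p + 1)*(p + 3)*(p + 4)*(p^2 - p - 20) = (p + 1)*(p + 3)*(p + 4)^2*(p - 5)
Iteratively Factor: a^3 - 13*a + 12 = (a - 3)*(a^2 + 3*a - 4) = (a - 3)*(a + 4)*(a - 1)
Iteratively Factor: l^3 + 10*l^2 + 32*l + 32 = (l + 4)*(l^2 + 6*l + 8) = (l + 4)^2*(l + 2)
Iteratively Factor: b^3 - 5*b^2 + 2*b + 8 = (b - 4)*(b^2 - b - 2) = (b - 4)*(b + 1)*(b - 2)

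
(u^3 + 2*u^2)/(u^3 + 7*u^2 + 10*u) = u/(u + 5)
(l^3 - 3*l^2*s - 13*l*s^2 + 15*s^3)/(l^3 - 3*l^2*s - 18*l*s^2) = (-l^2 + 6*l*s - 5*s^2)/(l*(-l + 6*s))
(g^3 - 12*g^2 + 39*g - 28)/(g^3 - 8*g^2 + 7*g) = (g - 4)/g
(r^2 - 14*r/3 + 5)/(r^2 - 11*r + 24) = (r - 5/3)/(r - 8)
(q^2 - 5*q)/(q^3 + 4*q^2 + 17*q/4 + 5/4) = 4*q*(q - 5)/(4*q^3 + 16*q^2 + 17*q + 5)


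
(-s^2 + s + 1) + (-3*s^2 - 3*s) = -4*s^2 - 2*s + 1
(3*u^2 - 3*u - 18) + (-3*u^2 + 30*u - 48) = 27*u - 66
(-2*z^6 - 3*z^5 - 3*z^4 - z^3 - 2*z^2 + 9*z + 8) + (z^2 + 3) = -2*z^6 - 3*z^5 - 3*z^4 - z^3 - z^2 + 9*z + 11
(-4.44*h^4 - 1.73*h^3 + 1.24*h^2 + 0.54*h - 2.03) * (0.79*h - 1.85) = -3.5076*h^5 + 6.8473*h^4 + 4.1801*h^3 - 1.8674*h^2 - 2.6027*h + 3.7555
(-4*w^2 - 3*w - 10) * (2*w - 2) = -8*w^3 + 2*w^2 - 14*w + 20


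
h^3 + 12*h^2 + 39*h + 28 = (h + 1)*(h + 4)*(h + 7)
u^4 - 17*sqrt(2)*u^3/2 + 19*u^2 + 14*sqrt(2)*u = u*(u - 7*sqrt(2))*(u - 2*sqrt(2))*(u + sqrt(2)/2)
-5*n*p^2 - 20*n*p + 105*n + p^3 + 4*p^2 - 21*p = (-5*n + p)*(p - 3)*(p + 7)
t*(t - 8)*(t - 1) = t^3 - 9*t^2 + 8*t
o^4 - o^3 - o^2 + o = o*(o - 1)^2*(o + 1)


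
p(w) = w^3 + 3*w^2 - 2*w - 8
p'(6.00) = 142.00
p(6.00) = 304.00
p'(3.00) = 43.00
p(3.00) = 40.00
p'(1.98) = 21.64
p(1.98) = 7.56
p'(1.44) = 12.86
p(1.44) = -1.67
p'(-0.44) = -4.06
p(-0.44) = -6.62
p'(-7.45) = 119.81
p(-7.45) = -240.09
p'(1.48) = 13.45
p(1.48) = -1.15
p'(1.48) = 13.45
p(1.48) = -1.15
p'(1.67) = 16.39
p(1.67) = 1.68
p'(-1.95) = -2.29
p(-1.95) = -0.11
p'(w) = 3*w^2 + 6*w - 2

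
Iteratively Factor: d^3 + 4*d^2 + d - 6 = (d + 3)*(d^2 + d - 2) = (d - 1)*(d + 3)*(d + 2)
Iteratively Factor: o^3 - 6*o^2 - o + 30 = (o - 3)*(o^2 - 3*o - 10) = (o - 5)*(o - 3)*(o + 2)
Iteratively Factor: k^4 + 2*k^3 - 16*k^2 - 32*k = (k - 4)*(k^3 + 6*k^2 + 8*k) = k*(k - 4)*(k^2 + 6*k + 8) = k*(k - 4)*(k + 4)*(k + 2)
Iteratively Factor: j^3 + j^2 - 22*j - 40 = (j - 5)*(j^2 + 6*j + 8) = (j - 5)*(j + 4)*(j + 2)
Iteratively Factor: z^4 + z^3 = (z)*(z^3 + z^2) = z*(z + 1)*(z^2) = z^2*(z + 1)*(z)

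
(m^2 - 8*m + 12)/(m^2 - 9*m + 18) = (m - 2)/(m - 3)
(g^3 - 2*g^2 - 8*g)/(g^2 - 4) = g*(g - 4)/(g - 2)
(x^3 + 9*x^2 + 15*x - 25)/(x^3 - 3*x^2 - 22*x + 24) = (x^2 + 10*x + 25)/(x^2 - 2*x - 24)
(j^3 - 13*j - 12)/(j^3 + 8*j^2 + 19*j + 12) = (j - 4)/(j + 4)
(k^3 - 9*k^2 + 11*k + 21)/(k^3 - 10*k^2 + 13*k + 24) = (k - 7)/(k - 8)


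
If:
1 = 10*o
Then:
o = 1/10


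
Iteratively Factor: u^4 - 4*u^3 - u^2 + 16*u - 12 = (u - 3)*(u^3 - u^2 - 4*u + 4) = (u - 3)*(u + 2)*(u^2 - 3*u + 2) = (u - 3)*(u - 2)*(u + 2)*(u - 1)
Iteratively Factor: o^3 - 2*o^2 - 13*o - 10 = (o - 5)*(o^2 + 3*o + 2) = (o - 5)*(o + 1)*(o + 2)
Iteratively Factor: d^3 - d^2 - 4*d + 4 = (d - 1)*(d^2 - 4) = (d - 2)*(d - 1)*(d + 2)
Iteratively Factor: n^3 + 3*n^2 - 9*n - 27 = (n - 3)*(n^2 + 6*n + 9) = (n - 3)*(n + 3)*(n + 3)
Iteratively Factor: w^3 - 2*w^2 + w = (w - 1)*(w^2 - w) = w*(w - 1)*(w - 1)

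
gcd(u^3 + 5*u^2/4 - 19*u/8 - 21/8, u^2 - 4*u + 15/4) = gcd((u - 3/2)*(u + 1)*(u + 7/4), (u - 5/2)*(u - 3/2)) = u - 3/2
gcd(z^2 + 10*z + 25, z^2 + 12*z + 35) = z + 5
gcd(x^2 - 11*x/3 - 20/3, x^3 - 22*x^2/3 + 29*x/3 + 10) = x - 5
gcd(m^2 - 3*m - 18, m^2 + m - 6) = m + 3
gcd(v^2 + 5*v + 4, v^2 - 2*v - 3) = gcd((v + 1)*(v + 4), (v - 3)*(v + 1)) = v + 1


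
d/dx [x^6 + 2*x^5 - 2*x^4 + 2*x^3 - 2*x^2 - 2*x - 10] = 6*x^5 + 10*x^4 - 8*x^3 + 6*x^2 - 4*x - 2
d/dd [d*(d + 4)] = 2*d + 4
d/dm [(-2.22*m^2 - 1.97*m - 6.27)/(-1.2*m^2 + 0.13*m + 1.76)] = (-2.6526*m^2 - 22.8624*m - 2.6521)/(1.44*m^4 - 0.312*m^3 - 4.2071*m^2 + 0.4576*m + 3.0976)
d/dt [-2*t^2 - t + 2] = -4*t - 1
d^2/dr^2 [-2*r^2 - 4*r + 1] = -4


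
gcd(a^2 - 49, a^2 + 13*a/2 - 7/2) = a + 7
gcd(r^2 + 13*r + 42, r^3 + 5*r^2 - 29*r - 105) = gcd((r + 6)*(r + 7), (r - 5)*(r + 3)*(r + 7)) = r + 7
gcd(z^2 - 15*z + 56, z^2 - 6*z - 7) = z - 7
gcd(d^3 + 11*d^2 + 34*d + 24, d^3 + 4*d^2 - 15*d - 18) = d^2 + 7*d + 6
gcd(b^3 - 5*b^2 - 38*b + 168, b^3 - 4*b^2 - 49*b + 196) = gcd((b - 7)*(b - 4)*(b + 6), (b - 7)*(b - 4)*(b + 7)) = b^2 - 11*b + 28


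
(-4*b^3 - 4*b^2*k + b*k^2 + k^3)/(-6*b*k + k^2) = (4*b^3 + 4*b^2*k - b*k^2 - k^3)/(k*(6*b - k))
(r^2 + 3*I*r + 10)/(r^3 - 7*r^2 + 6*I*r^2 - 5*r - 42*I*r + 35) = (r - 2*I)/(r^2 + r*(-7 + I) - 7*I)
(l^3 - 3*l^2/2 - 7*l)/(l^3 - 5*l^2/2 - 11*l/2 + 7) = l/(l - 1)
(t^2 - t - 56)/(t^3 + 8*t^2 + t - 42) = (t - 8)/(t^2 + t - 6)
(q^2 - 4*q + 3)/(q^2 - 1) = (q - 3)/(q + 1)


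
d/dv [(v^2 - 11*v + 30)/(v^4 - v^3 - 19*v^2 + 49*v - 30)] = ((11 - 2*v)*(-v^4 + v^3 + 19*v^2 - 49*v + 30) - (v^2 - 11*v + 30)*(4*v^3 - 3*v^2 - 38*v + 49))/(-v^4 + v^3 + 19*v^2 - 49*v + 30)^2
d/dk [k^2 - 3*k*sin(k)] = -3*k*cos(k) + 2*k - 3*sin(k)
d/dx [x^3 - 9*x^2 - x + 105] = 3*x^2 - 18*x - 1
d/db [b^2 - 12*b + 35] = 2*b - 12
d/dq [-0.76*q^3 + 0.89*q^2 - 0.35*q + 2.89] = -2.28*q^2 + 1.78*q - 0.35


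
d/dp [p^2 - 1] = 2*p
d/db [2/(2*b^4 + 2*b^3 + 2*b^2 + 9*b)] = 2*(-8*b^3 - 6*b^2 - 4*b - 9)/(b^2*(2*b^3 + 2*b^2 + 2*b + 9)^2)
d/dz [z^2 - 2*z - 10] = 2*z - 2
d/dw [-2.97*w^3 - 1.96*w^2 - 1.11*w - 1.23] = -8.91*w^2 - 3.92*w - 1.11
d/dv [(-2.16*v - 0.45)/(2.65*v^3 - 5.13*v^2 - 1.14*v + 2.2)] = (11.448*v^3 - 7.5033*v^2 - 4.617*v - 5.265)/(7.0225*v^6 - 27.189*v^5 + 20.2749*v^4 + 23.3564*v^3 - 21.2724*v^2 - 5.016*v + 4.84)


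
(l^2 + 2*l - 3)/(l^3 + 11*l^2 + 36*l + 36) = (l - 1)/(l^2 + 8*l + 12)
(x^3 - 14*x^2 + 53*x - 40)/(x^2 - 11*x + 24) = (x^2 - 6*x + 5)/(x - 3)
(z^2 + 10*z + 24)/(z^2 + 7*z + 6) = (z + 4)/(z + 1)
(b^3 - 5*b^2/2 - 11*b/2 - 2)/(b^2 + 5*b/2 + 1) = (b^2 - 3*b - 4)/(b + 2)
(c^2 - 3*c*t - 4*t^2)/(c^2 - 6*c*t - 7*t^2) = (-c + 4*t)/(-c + 7*t)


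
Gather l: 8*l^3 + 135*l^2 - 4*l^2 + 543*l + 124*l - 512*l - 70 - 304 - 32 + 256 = 8*l^3 + 131*l^2 + 155*l - 150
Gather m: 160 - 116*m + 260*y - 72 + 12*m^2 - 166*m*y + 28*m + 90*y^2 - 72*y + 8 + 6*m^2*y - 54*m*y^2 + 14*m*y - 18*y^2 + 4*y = m^2*(6*y + 12) + m*(-54*y^2 - 152*y - 88) + 72*y^2 + 192*y + 96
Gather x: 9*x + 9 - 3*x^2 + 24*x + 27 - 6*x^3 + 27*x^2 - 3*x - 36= -6*x^3 + 24*x^2 + 30*x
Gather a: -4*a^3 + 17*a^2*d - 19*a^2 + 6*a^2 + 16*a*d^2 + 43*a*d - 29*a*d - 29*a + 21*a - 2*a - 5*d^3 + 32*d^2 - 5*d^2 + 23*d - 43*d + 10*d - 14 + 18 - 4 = -4*a^3 + a^2*(17*d - 13) + a*(16*d^2 + 14*d - 10) - 5*d^3 + 27*d^2 - 10*d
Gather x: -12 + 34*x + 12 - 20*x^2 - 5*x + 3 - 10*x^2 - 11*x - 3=-30*x^2 + 18*x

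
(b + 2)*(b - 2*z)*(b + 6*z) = b^3 + 4*b^2*z + 2*b^2 - 12*b*z^2 + 8*b*z - 24*z^2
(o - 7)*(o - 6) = o^2 - 13*o + 42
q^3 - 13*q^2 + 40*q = q*(q - 8)*(q - 5)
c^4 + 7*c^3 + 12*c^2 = c^2*(c + 3)*(c + 4)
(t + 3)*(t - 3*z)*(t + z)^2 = t^4 - t^3*z + 3*t^3 - 5*t^2*z^2 - 3*t^2*z - 3*t*z^3 - 15*t*z^2 - 9*z^3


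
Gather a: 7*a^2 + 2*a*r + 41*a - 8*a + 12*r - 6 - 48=7*a^2 + a*(2*r + 33) + 12*r - 54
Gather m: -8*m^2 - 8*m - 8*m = -8*m^2 - 16*m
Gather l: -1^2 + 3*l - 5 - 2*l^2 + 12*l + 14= -2*l^2 + 15*l + 8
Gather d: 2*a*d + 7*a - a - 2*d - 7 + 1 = 6*a + d*(2*a - 2) - 6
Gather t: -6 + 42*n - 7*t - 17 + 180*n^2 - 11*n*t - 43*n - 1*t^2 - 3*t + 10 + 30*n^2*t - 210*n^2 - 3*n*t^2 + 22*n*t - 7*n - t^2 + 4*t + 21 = -30*n^2 - 8*n + t^2*(-3*n - 2) + t*(30*n^2 + 11*n - 6) + 8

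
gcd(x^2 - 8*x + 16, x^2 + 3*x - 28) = x - 4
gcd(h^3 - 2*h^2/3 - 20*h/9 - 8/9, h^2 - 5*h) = 1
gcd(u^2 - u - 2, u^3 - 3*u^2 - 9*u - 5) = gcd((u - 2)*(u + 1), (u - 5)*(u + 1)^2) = u + 1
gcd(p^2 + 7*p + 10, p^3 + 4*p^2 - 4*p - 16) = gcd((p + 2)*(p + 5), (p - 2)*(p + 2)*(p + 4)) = p + 2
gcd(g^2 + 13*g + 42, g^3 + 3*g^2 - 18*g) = g + 6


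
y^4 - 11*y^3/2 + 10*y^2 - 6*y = y*(y - 2)^2*(y - 3/2)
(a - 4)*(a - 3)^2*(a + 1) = a^4 - 9*a^3 + 23*a^2 - 3*a - 36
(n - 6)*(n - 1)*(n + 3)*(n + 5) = n^4 + n^3 - 35*n^2 - 57*n + 90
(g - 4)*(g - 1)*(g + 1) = g^3 - 4*g^2 - g + 4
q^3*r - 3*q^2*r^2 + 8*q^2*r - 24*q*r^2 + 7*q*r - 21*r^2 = (q + 7)*(q - 3*r)*(q*r + r)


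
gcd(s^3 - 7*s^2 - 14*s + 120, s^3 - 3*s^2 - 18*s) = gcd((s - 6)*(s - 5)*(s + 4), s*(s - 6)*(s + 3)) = s - 6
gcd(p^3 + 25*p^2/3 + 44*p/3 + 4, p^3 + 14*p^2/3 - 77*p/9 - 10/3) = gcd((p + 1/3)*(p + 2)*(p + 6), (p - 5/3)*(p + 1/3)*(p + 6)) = p^2 + 19*p/3 + 2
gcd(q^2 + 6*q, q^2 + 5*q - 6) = q + 6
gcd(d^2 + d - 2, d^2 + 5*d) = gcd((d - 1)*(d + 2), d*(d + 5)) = 1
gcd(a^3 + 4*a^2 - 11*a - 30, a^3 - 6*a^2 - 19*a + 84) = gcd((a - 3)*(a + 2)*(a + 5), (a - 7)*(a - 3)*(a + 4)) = a - 3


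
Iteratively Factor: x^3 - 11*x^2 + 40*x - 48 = (x - 3)*(x^2 - 8*x + 16) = (x - 4)*(x - 3)*(x - 4)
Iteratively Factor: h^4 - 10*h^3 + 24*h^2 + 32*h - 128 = (h - 4)*(h^3 - 6*h^2 + 32) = (h - 4)*(h + 2)*(h^2 - 8*h + 16) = (h - 4)^2*(h + 2)*(h - 4)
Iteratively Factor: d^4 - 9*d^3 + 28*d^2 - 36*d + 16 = (d - 4)*(d^3 - 5*d^2 + 8*d - 4) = (d - 4)*(d - 2)*(d^2 - 3*d + 2) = (d - 4)*(d - 2)^2*(d - 1)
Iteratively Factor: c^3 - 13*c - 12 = (c + 1)*(c^2 - c - 12) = (c + 1)*(c + 3)*(c - 4)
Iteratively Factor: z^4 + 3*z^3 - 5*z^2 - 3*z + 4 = (z - 1)*(z^3 + 4*z^2 - z - 4) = (z - 1)*(z + 1)*(z^2 + 3*z - 4) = (z - 1)*(z + 1)*(z + 4)*(z - 1)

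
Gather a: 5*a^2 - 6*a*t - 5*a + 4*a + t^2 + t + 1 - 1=5*a^2 + a*(-6*t - 1) + t^2 + t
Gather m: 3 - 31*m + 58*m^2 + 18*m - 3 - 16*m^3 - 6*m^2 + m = -16*m^3 + 52*m^2 - 12*m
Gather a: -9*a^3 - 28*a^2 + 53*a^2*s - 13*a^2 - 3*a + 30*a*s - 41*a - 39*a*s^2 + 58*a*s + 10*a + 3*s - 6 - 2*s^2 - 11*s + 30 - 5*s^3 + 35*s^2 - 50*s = -9*a^3 + a^2*(53*s - 41) + a*(-39*s^2 + 88*s - 34) - 5*s^3 + 33*s^2 - 58*s + 24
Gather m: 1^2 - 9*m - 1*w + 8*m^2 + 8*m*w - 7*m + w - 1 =8*m^2 + m*(8*w - 16)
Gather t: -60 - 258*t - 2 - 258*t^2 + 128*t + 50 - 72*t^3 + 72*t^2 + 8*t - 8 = -72*t^3 - 186*t^2 - 122*t - 20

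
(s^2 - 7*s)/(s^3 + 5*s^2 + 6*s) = (s - 7)/(s^2 + 5*s + 6)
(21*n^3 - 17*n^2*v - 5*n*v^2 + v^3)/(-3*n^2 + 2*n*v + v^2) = -7*n + v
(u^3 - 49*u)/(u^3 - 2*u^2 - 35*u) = (u + 7)/(u + 5)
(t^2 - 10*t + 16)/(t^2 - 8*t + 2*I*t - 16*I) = (t - 2)/(t + 2*I)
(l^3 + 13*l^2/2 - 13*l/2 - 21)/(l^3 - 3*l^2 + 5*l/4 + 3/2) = 2*(2*l^2 + 17*l + 21)/(4*l^2 - 4*l - 3)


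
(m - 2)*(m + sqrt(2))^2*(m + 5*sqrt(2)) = m^4 - 2*m^3 + 7*sqrt(2)*m^3 - 14*sqrt(2)*m^2 + 22*m^2 - 44*m + 10*sqrt(2)*m - 20*sqrt(2)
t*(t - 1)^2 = t^3 - 2*t^2 + t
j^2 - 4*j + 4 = (j - 2)^2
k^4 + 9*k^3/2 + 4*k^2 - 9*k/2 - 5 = (k - 1)*(k + 1)*(k + 2)*(k + 5/2)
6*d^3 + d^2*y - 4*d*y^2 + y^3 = (-3*d + y)*(-2*d + y)*(d + y)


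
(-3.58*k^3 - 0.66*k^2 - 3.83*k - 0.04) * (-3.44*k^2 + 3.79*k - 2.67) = 12.3152*k^5 - 11.2978*k^4 + 20.2324*k^3 - 12.6159*k^2 + 10.0745*k + 0.1068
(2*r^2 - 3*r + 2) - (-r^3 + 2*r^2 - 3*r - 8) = r^3 + 10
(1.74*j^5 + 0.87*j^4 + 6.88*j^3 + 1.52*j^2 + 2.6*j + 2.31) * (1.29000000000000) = 2.2446*j^5 + 1.1223*j^4 + 8.8752*j^3 + 1.9608*j^2 + 3.354*j + 2.9799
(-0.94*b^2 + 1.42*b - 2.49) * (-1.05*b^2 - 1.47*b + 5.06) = 0.987*b^4 - 0.1092*b^3 - 4.2293*b^2 + 10.8455*b - 12.5994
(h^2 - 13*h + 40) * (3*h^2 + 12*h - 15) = 3*h^4 - 27*h^3 - 51*h^2 + 675*h - 600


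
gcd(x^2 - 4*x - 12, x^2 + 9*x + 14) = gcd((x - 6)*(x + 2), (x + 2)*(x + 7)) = x + 2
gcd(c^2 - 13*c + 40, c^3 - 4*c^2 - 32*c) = c - 8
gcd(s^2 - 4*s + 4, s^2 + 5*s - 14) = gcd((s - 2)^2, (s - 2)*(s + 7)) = s - 2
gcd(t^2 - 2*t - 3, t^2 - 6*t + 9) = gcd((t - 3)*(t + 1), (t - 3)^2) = t - 3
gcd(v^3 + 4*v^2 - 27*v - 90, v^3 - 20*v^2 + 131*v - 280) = v - 5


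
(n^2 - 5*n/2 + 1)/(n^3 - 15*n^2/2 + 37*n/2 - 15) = (2*n - 1)/(2*n^2 - 11*n + 15)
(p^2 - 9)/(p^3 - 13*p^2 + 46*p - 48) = (p + 3)/(p^2 - 10*p + 16)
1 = 1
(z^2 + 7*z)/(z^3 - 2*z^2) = (z + 7)/(z*(z - 2))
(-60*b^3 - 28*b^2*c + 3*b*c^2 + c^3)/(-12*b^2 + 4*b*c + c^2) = (10*b^2 + 3*b*c - c^2)/(2*b - c)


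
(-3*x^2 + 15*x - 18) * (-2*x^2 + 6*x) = 6*x^4 - 48*x^3 + 126*x^2 - 108*x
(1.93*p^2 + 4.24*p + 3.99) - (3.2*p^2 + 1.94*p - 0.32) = -1.27*p^2 + 2.3*p + 4.31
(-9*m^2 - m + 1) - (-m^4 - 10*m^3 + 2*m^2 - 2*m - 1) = m^4 + 10*m^3 - 11*m^2 + m + 2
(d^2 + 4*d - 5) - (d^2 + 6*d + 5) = -2*d - 10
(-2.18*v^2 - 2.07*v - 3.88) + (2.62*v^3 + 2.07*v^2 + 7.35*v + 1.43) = 2.62*v^3 - 0.11*v^2 + 5.28*v - 2.45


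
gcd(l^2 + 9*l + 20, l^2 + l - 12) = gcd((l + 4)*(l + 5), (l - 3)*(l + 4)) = l + 4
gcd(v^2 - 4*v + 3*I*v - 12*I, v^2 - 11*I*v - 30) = 1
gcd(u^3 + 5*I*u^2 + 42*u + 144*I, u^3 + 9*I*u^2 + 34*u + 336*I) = u^2 + 2*I*u + 48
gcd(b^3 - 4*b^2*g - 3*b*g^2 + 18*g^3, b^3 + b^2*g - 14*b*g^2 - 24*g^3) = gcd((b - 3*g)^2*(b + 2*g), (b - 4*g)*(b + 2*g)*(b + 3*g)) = b + 2*g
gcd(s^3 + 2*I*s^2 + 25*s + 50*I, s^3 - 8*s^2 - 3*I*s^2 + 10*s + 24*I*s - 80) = s^2 - 3*I*s + 10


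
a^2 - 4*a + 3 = (a - 3)*(a - 1)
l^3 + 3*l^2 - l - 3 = (l - 1)*(l + 1)*(l + 3)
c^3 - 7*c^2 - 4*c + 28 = (c - 7)*(c - 2)*(c + 2)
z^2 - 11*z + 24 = (z - 8)*(z - 3)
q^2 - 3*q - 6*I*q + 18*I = (q - 3)*(q - 6*I)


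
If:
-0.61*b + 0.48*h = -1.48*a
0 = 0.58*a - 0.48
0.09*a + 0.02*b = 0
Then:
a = 0.83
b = -3.72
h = -7.28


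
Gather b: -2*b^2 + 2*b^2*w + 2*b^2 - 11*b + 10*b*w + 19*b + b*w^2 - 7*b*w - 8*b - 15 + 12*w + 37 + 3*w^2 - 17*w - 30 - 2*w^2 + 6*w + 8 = 2*b^2*w + b*(w^2 + 3*w) + w^2 + w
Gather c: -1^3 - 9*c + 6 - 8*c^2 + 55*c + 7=-8*c^2 + 46*c + 12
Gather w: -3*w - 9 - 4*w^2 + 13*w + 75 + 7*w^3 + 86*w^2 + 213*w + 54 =7*w^3 + 82*w^2 + 223*w + 120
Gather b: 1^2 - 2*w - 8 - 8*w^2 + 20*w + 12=-8*w^2 + 18*w + 5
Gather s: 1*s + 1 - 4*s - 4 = -3*s - 3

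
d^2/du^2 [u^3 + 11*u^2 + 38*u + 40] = 6*u + 22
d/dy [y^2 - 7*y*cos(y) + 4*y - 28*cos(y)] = 7*y*sin(y) + 2*y + 28*sin(y) - 7*cos(y) + 4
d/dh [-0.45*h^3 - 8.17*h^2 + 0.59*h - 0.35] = -1.35*h^2 - 16.34*h + 0.59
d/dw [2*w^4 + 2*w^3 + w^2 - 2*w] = 8*w^3 + 6*w^2 + 2*w - 2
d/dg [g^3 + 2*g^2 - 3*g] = 3*g^2 + 4*g - 3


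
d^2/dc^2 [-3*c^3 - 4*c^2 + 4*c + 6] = -18*c - 8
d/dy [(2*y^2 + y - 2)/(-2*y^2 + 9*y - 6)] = 4*(5*y^2 - 8*y + 3)/(4*y^4 - 36*y^3 + 105*y^2 - 108*y + 36)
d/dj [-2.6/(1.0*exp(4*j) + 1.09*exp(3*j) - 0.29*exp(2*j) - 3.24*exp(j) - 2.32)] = (10.4*exp(3*j) + 8.502*exp(2*j) - 1.508*exp(j) - 8.424)*exp(j)/(-1.0*exp(4*j) - 1.09*exp(3*j) + 0.29*exp(2*j) + 3.24*exp(j) + 2.32)^2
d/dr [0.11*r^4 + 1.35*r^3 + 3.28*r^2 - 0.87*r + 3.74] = 0.44*r^3 + 4.05*r^2 + 6.56*r - 0.87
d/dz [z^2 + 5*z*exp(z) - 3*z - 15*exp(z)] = 5*z*exp(z) + 2*z - 10*exp(z) - 3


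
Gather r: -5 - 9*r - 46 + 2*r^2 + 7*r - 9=2*r^2 - 2*r - 60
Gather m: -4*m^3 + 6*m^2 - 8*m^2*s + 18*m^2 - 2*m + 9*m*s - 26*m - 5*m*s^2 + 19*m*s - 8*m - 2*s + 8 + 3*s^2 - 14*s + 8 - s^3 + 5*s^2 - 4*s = -4*m^3 + m^2*(24 - 8*s) + m*(-5*s^2 + 28*s - 36) - s^3 + 8*s^2 - 20*s + 16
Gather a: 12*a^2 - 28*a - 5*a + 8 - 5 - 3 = 12*a^2 - 33*a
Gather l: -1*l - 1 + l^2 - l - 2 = l^2 - 2*l - 3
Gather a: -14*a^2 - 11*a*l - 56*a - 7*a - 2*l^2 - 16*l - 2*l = -14*a^2 + a*(-11*l - 63) - 2*l^2 - 18*l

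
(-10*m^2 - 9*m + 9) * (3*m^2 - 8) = -30*m^4 - 27*m^3 + 107*m^2 + 72*m - 72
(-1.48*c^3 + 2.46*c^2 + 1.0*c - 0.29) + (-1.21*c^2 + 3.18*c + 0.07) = -1.48*c^3 + 1.25*c^2 + 4.18*c - 0.22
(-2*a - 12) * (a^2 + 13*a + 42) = -2*a^3 - 38*a^2 - 240*a - 504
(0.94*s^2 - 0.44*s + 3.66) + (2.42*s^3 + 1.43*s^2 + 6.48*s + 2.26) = 2.42*s^3 + 2.37*s^2 + 6.04*s + 5.92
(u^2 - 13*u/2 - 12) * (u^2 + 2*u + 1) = u^4 - 9*u^3/2 - 24*u^2 - 61*u/2 - 12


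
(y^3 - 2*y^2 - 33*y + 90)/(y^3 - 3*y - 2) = (-y^3 + 2*y^2 + 33*y - 90)/(-y^3 + 3*y + 2)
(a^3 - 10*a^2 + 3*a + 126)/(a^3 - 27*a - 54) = (a - 7)/(a + 3)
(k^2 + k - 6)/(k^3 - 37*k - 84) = (k - 2)/(k^2 - 3*k - 28)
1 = 1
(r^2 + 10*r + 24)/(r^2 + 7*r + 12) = (r + 6)/(r + 3)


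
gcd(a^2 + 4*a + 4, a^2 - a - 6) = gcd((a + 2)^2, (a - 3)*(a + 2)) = a + 2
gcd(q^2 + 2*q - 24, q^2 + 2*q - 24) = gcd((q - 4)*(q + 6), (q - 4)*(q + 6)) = q^2 + 2*q - 24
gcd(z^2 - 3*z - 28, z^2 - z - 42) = z - 7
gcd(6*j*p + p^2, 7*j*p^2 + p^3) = p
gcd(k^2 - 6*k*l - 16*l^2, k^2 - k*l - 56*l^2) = k - 8*l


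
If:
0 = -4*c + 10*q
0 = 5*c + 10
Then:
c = -2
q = -4/5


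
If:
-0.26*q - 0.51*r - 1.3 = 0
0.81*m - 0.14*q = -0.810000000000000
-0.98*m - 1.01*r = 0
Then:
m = -2.78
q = -10.29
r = 2.70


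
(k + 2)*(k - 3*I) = k^2 + 2*k - 3*I*k - 6*I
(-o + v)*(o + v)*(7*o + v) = -7*o^3 - o^2*v + 7*o*v^2 + v^3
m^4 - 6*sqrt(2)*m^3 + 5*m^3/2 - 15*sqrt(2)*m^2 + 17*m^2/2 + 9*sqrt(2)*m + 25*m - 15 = (m - 1/2)*(m + 3)*(m - 5*sqrt(2))*(m - sqrt(2))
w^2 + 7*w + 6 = (w + 1)*(w + 6)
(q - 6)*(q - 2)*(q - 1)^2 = q^4 - 10*q^3 + 29*q^2 - 32*q + 12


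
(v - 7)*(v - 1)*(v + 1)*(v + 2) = v^4 - 5*v^3 - 15*v^2 + 5*v + 14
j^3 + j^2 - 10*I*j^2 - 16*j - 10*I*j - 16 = (j + 1)*(j - 8*I)*(j - 2*I)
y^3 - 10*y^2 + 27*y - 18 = (y - 6)*(y - 3)*(y - 1)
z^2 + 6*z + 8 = (z + 2)*(z + 4)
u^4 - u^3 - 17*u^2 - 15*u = u*(u - 5)*(u + 1)*(u + 3)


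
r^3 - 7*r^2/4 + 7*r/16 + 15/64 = (r - 5/4)*(r - 3/4)*(r + 1/4)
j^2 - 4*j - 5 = (j - 5)*(j + 1)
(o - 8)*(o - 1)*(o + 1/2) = o^3 - 17*o^2/2 + 7*o/2 + 4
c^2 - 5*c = c*(c - 5)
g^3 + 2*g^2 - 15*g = g*(g - 3)*(g + 5)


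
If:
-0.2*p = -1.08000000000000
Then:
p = 5.40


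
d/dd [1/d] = -1/d^2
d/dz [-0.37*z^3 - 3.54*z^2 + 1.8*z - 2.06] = -1.11*z^2 - 7.08*z + 1.8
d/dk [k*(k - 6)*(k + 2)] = 3*k^2 - 8*k - 12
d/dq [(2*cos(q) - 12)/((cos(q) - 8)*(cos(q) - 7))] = 2*(cos(q)^2 - 12*cos(q) + 34)*sin(q)/((cos(q) - 8)^2*(cos(q) - 7)^2)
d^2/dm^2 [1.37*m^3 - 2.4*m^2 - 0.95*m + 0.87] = 8.22*m - 4.8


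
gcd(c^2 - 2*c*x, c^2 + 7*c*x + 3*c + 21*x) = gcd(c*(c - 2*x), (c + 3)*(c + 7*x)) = 1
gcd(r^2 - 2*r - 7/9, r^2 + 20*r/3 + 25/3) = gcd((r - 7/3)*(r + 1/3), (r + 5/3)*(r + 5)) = 1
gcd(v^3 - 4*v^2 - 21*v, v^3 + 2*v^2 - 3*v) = v^2 + 3*v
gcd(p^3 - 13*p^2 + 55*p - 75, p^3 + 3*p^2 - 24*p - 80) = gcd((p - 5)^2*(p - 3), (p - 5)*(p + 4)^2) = p - 5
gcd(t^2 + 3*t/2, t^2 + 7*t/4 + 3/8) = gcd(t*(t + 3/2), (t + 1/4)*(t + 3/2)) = t + 3/2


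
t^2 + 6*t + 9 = (t + 3)^2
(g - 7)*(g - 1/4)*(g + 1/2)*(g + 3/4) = g^4 - 6*g^3 - 111*g^2/16 - 17*g/32 + 21/32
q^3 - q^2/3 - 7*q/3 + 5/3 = (q - 1)^2*(q + 5/3)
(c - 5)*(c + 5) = c^2 - 25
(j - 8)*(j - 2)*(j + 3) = j^3 - 7*j^2 - 14*j + 48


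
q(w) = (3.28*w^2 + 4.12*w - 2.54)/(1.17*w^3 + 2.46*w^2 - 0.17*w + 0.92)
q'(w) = (6.56*w + 4.12)/(1.17*w^3 + 2.46*w^2 - 0.17*w + 0.92) + (-3.51*w^2 - 4.92*w + 0.17)*(3.28*w^2 + 4.12*w - 2.54)/(1.17*w^3 + 2.46*w^2 - 0.17*w + 0.92)^2 = (-3.8376*w^4 - 9.6408*w^3 - 1.7774*w^2 + 18.532*w + 3.3586)/(1.3689*w^6 + 5.7564*w^5 + 5.6538*w^4 + 1.3164*w^3 + 4.5553*w^2 - 0.3128*w + 0.8464)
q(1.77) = 1.01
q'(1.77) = -0.28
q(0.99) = 1.11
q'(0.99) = 0.37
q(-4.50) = -0.82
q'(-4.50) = -0.27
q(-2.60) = -3.47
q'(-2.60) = -9.49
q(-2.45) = -6.39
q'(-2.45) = -40.41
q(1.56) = 1.07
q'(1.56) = -0.26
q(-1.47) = -0.54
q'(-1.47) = -1.96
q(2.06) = 0.94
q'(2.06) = -0.26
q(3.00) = 0.73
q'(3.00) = -0.18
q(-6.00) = -0.56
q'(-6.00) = -0.12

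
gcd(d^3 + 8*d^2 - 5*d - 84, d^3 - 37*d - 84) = d + 4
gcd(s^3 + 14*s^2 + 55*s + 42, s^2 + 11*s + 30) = s + 6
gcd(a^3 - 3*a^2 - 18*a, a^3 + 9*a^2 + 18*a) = a^2 + 3*a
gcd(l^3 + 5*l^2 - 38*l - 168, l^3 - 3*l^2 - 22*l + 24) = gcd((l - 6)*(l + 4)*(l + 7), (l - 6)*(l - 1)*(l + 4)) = l^2 - 2*l - 24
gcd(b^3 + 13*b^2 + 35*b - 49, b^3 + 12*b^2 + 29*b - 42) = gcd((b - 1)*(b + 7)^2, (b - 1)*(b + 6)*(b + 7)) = b^2 + 6*b - 7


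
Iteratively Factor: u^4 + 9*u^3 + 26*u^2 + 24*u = (u + 2)*(u^3 + 7*u^2 + 12*u) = (u + 2)*(u + 3)*(u^2 + 4*u) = (u + 2)*(u + 3)*(u + 4)*(u)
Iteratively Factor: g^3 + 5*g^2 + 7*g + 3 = (g + 1)*(g^2 + 4*g + 3) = (g + 1)^2*(g + 3)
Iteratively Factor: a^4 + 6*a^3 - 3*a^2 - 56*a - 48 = (a + 4)*(a^3 + 2*a^2 - 11*a - 12) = (a + 1)*(a + 4)*(a^2 + a - 12) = (a + 1)*(a + 4)^2*(a - 3)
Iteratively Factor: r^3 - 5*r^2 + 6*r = (r - 2)*(r^2 - 3*r) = r*(r - 2)*(r - 3)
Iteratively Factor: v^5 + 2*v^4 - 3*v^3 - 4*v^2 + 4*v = (v - 1)*(v^4 + 3*v^3 - 4*v) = (v - 1)*(v + 2)*(v^3 + v^2 - 2*v) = v*(v - 1)*(v + 2)*(v^2 + v - 2) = v*(v - 1)^2*(v + 2)*(v + 2)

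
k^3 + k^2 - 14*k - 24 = (k - 4)*(k + 2)*(k + 3)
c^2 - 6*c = c*(c - 6)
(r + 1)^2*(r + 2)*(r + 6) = r^4 + 10*r^3 + 29*r^2 + 32*r + 12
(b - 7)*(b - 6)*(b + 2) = b^3 - 11*b^2 + 16*b + 84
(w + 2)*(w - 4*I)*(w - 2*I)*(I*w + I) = I*w^4 + 6*w^3 + 3*I*w^3 + 18*w^2 - 6*I*w^2 + 12*w - 24*I*w - 16*I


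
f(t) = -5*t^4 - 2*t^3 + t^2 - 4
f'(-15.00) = 66120.00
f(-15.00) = -246154.00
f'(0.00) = 0.00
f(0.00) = -4.00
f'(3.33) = -798.39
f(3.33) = -681.58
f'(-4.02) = 1194.29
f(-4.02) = -1163.70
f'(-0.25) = -0.56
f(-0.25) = -3.93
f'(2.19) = -234.47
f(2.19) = -135.22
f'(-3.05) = 505.54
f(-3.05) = -370.63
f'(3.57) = -979.32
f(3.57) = -894.42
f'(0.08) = 0.11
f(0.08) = -3.99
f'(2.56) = -369.75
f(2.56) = -245.75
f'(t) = -20*t^3 - 6*t^2 + 2*t = 2*t*(-10*t^2 - 3*t + 1)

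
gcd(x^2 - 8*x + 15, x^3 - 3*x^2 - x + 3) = x - 3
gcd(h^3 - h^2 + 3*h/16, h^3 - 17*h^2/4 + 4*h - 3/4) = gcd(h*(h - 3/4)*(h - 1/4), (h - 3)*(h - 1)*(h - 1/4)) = h - 1/4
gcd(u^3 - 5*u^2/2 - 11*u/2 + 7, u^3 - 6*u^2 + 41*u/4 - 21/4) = u^2 - 9*u/2 + 7/2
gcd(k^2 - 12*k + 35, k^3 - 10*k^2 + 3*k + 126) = k - 7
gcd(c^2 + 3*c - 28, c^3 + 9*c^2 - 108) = 1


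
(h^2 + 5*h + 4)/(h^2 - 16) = (h + 1)/(h - 4)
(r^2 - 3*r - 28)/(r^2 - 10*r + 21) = (r + 4)/(r - 3)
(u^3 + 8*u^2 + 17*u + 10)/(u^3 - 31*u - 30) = (u + 2)/(u - 6)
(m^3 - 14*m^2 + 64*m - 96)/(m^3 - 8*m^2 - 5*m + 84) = (m^2 - 10*m + 24)/(m^2 - 4*m - 21)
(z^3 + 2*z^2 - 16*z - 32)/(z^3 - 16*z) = (z + 2)/z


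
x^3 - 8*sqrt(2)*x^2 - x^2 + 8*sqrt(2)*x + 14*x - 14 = (x - 1)*(x - 7*sqrt(2))*(x - sqrt(2))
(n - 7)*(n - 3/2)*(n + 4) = n^3 - 9*n^2/2 - 47*n/2 + 42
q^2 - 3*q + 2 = (q - 2)*(q - 1)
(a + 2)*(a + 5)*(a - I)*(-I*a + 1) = -I*a^4 - 7*I*a^3 - 11*I*a^2 - 7*I*a - 10*I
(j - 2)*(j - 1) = j^2 - 3*j + 2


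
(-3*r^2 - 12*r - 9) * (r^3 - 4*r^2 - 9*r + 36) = -3*r^5 + 66*r^3 + 36*r^2 - 351*r - 324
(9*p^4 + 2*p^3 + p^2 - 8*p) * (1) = 9*p^4 + 2*p^3 + p^2 - 8*p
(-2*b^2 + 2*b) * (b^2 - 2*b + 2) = -2*b^4 + 6*b^3 - 8*b^2 + 4*b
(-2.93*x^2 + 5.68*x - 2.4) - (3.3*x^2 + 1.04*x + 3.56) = -6.23*x^2 + 4.64*x - 5.96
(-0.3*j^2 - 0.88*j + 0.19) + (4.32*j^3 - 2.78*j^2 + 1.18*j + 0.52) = 4.32*j^3 - 3.08*j^2 + 0.3*j + 0.71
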